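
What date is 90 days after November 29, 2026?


February 27, 2027

Start: November 29, 2026
Add 90 days
November 29 → December 1: 30 - 29 + 1 = 2 days (90 - 2 = 88 left)
December 1 → January 1: 31 - 1 + 1 = 31 days (88 - 31 = 57 left)
January 1 → February 1: 31 - 1 + 1 = 31 days (57 - 31 = 26 left)
February 1 + 26 = February 27, 2027


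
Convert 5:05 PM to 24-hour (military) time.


Input: 5:05 PM
PM: 5 + 12 = 17

17:05


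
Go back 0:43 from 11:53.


Start: 713 minutes from midnight
Subtract: 43 minutes
Remaining: 713 - 43 = 670
Hours: 11, Minutes: 10

11:10


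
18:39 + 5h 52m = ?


Start: 1119 minutes from midnight
Add: 352 minutes
Total: 1471 minutes
Hours: 1471 ÷ 60 = 24 remainder 31
24 ≥ 24 → 24 - 24 = 0 (next day)

00:31 (next day)


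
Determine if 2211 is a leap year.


No

Rules: divisible by 4 AND (not by 100 OR by 400)
2211 ÷ 4 = 552 remainder 3 → not divisible by 4
Not divisible by 4 → not a leap year


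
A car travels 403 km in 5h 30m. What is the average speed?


Distance: 403 km
Time: 5h 30m = 330 min = 330/60 = 11/2 hours
Speed = 403 ÷ (11/2) = 403 × 2 / 11 = 806/11 ≈ 73.3 km/h

73.3 km/h


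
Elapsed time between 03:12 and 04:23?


1h 11m

End time in minutes: 4×60 + 23 = 263
Start time in minutes: 3×60 + 12 = 192
Difference = 263 - 192 = 71 minutes
= 1 hours 11 minutes


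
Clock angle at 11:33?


Hour hand = 11×30 + 33×0.5 = 346.5°
Minute hand = 33×6 = 198°
Difference = |346.5 - 198| = 148.5°

148.5°


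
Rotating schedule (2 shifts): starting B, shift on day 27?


Shift B

Shifts: A, B
Start: B (index 1)
Day 27: (1 + 27 - 1) mod 2
= 27 mod 2
= 1
Index 1 → shift B


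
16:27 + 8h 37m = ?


01:04 (next day)

Start: 987 minutes from midnight
Add: 517 minutes
Total: 1504 minutes
Hours: 1504 ÷ 60 = 25 remainder 4
25 ≥ 24 → 25 - 24 = 1 (next day)


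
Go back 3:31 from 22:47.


Start: 1367 minutes from midnight
Subtract: 211 minutes
Remaining: 1367 - 211 = 1156
Hours: 19, Minutes: 16

19:16


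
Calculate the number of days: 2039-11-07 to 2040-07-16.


252 days

From November 7, 2039 to July 16, 2040
Rest of November 2039: 30 - 7 = 23
Full months: December 31, January 31, February 2040 29, March 31, April 30, May 31, June 30
Days into July 2040: 16
Total = 23 + 31 + 31 + 29 + 31 + 30 + 31 + 30 + 16 = 252 days


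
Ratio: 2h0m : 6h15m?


8:25 (0.32)

Duration 1: 120 minutes
Duration 2: 375 minutes
Ratio = 120:375
GCD = 15
Simplified = 8:25
As a decimal: 8/25 = 0.32


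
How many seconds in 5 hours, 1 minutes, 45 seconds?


18105 seconds

Hours: 5 × 3600 = 18000
Minutes: 1 × 60 = 60
Seconds: 45
Total = 18000 + 60 + 45 = 18105


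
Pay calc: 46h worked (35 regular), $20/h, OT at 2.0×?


$1140.00

Regular: 35h × $20 = $700.00
Overtime: 46 - 35 = 11h
OT pay: 11h × $20 × 2.0 = $440.00
Total = $700.00 + $440.00 = $1140.00


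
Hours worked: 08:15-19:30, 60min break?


10h 15m (615 minutes)

Total time = (19×60+30) - (8×60+15)
= 1170 - 495 = 675 min
Minus break: 675 - 60 = 615 min
= 10h 15m


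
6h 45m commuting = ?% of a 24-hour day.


28.1%

Time: 405 minutes
Day: 1440 minutes
Percentage = (405/1440) × 100 ≈ 28.1%


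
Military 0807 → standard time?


Hour: 8
8 < 12 → AM

8:07 AM


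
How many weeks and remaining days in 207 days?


29 weeks 4 days

Weeks: 207 ÷ 7 = 29 remainder 4


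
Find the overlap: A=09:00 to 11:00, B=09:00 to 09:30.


Meeting A: 540-660 (in minutes from midnight)
Meeting B: 540-570
Overlap start = max(540, 540) = 540
Overlap end = min(660, 570) = 570
Overlap = max(0, 570 - 540) = 30 min

30 minutes


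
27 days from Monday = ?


Sunday

Start: Monday (index 0)
(0 + 27) mod 7
= 27 mod 7
= 6
Index 6 → Sunday


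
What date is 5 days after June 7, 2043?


June 12, 2043

Start: June 7, 2043
Add 5 days
June 7 + 5 = June 12, 2043


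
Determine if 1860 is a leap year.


Rules: divisible by 4 AND (not by 100 OR by 400)
1860 ÷ 4 = 465 exactly → divisible by 4
1860 ÷ 100 = 18 remainder 60 → not divisible by 100
Divisible by 4 but not by 100 → leap year

Yes


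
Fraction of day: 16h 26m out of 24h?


Total minutes: 16×60 + 26 = 986
Day = 24×60 = 1440 minutes
Fraction = 986/1440 ≈ 0.6847
As a percentage: 986/1440 × 100 ≈ 68.47%

0.6847 (68.47%)


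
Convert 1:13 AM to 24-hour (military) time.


Input: 1:13 AM
AM hour stays: 1

01:13


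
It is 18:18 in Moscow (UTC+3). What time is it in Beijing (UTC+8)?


Time difference = UTC+8 - UTC+3 = +5 hours
New hour = (18 + 5) mod 24
= 23 mod 24 = 23
Minutes unchanged → 23:18

23:18


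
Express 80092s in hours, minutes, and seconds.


Hours: 80092 ÷ 3600 = 22 remainder 892
Minutes: 892 ÷ 60 = 14 remainder 52
Seconds: 52

22h 14m 52s


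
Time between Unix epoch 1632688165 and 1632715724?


27559 seconds (7.7 hours / 0.32 days)

Difference = 1632715724 - 1632688165 = 27559 seconds
In hours: 27559 / 3600 ≈ 7.7
In days: 27559 / 86400 ≈ 0.32


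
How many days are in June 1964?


30 days

Month: June (month 6)
June has 30 days


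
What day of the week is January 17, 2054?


Zeller's congruence:
q=17, m=13, k=53, j=20
h = (17 + ⌊13×14/5⌋ + 53 + ⌊53/4⌋ + ⌊20/4⌋ - 2×20) mod 7
= (17 + 36 + 53 + 13 + 5 - 40) mod 7
= 84 mod 7 = 0
h=0 → Saturday

Saturday


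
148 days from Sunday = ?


Monday

Start: Sunday (index 6)
(6 + 148) mod 7
= 154 mod 7
= 0
Index 0 → Monday


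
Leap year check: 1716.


Yes

Rules: divisible by 4 AND (not by 100 OR by 400)
1716 ÷ 4 = 429 exactly → divisible by 4
1716 ÷ 100 = 17 remainder 16 → not divisible by 100
Divisible by 4 but not by 100 → leap year


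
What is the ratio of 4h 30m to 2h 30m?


Duration 1: 270 minutes
Duration 2: 150 minutes
Ratio = 270:150
GCD = 30
Simplified = 9:5
As a decimal: 9/5 = 1.80

9:5 (1.80)


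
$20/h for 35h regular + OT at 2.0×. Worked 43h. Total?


Regular: 35h × $20 = $700.00
Overtime: 43 - 35 = 8h
OT pay: 8h × $20 × 2.0 = $320.00
Total = $700.00 + $320.00 = $1020.00

$1020.00


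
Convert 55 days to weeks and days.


Weeks: 55 ÷ 7 = 7 remainder 6

7 weeks 6 days


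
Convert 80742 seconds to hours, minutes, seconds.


Hours: 80742 ÷ 3600 = 22 remainder 1542
Minutes: 1542 ÷ 60 = 25 remainder 42
Seconds: 42

22h 25m 42s


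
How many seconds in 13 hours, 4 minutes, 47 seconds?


47087 seconds

Hours: 13 × 3600 = 46800
Minutes: 4 × 60 = 240
Seconds: 47
Total = 46800 + 240 + 47 = 47087


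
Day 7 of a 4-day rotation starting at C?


Shifts: A, B, C, D
Start: C (index 2)
Day 7: (2 + 7 - 1) mod 4
= 8 mod 4
= 0
Index 0 → shift A

Shift A


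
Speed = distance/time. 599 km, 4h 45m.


Distance: 599 km
Time: 4h 45m = 285 min = 285/60 = 19/4 hours
Speed = 599 ÷ (19/4) = 599 × 4 / 19 = 2396/19 ≈ 126.1 km/h

126.1 km/h


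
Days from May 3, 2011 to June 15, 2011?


From May 3, 2011 to June 15, 2011
Rest of May 2011: 31 - 3 = 28
Days into June 2011: 15
Total = 28 + 15 = 43 days

43 days


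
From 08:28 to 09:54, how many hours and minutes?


End time in minutes: 9×60 + 54 = 594
Start time in minutes: 8×60 + 28 = 508
Difference = 594 - 508 = 86 minutes
= 1 hours 26 minutes

1h 26m


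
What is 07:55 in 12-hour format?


7:55 AM

Hour: 7
7 < 12 → AM


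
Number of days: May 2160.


Month: May (month 5)
May has 31 days

31 days


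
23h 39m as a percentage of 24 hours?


Total minutes: 23×60 + 39 = 1419
Day = 24×60 = 1440 minutes
Fraction = 1419/1440 ≈ 0.9854
As a percentage: 1419/1440 × 100 ≈ 98.54%

0.9854 (98.54%)


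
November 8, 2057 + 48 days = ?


December 26, 2057

Start: November 8, 2057
Add 48 days
November 8 → December 1: 30 - 8 + 1 = 23 days (48 - 23 = 25 left)
December 1 + 25 = December 26, 2057


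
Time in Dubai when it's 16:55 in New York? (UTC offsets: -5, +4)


01:55 (next day)

Time difference = UTC+4 - UTC-5 = +9 hours
New hour = (16 + 9) mod 24
= 25 mod 24 = 1
Minutes unchanged → 01:55; 25 ≥ 24 → next day


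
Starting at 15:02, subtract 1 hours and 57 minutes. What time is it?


Start: 902 minutes from midnight
Subtract: 117 minutes
Remaining: 902 - 117 = 785
Hours: 13, Minutes: 5

13:05


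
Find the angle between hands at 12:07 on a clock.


38.5°

Hour hand (12 ≡ 0 on the dial): 0×30 + 7×0.5 = 3.5°
Minute hand = 7×6 = 42°
Difference = |3.5 - 42| = 38.5°


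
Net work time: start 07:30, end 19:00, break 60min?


10h 30m (630 minutes)

Total time = (19×60+0) - (7×60+30)
= 1140 - 450 = 690 min
Minus break: 690 - 60 = 630 min
= 10h 30m


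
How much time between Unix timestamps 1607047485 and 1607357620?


310135 seconds (86.1 hours / 3.59 days)

Difference = 1607357620 - 1607047485 = 310135 seconds
In hours: 310135 / 3600 ≈ 86.1
In days: 310135 / 86400 ≈ 3.59


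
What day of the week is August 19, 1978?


Saturday

Zeller's congruence:
q=19, m=8, k=78, j=19
h = (19 + ⌊13×9/5⌋ + 78 + ⌊78/4⌋ + ⌊19/4⌋ - 2×19) mod 7
= (19 + 23 + 78 + 19 + 4 - 38) mod 7
= 105 mod 7 = 0
h=0 → Saturday


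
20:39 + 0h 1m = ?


Start: 1239 minutes from midnight
Add: 1 minutes
Total: 1240 minutes
Hours: 1240 ÷ 60 = 20 remainder 40

20:40


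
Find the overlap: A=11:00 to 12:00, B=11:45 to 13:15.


Meeting A: 660-720 (in minutes from midnight)
Meeting B: 705-795
Overlap start = max(660, 705) = 705
Overlap end = min(720, 795) = 720
Overlap = max(0, 720 - 705) = 15 min

15 minutes


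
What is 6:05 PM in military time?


Input: 6:05 PM
PM: 6 + 12 = 18

18:05


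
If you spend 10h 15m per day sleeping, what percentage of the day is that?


Time: 615 minutes
Day: 1440 minutes
Percentage = (615/1440) × 100 ≈ 42.7%

42.7%


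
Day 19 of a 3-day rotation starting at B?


Shifts: A, B, C
Start: B (index 1)
Day 19: (1 + 19 - 1) mod 3
= 19 mod 3
= 1
Index 1 → shift B

Shift B


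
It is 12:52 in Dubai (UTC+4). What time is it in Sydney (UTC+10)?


18:52

Time difference = UTC+10 - UTC+4 = +6 hours
New hour = (12 + 6) mod 24
= 18 mod 24 = 18
Minutes unchanged → 18:52


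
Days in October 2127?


31 days

Month: October (month 10)
October has 31 days


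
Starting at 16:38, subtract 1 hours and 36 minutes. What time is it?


15:02

Start: 998 minutes from midnight
Subtract: 96 minutes
Remaining: 998 - 96 = 902
Hours: 15, Minutes: 2


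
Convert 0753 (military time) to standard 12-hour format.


Hour: 7
7 < 12 → AM

7:53 AM


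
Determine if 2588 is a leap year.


Rules: divisible by 4 AND (not by 100 OR by 400)
2588 ÷ 4 = 647 exactly → divisible by 4
2588 ÷ 100 = 25 remainder 88 → not divisible by 100
Divisible by 4 but not by 100 → leap year

Yes


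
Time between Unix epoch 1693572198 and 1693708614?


136416 seconds (37.9 hours / 1.58 days)

Difference = 1693708614 - 1693572198 = 136416 seconds
In hours: 136416 / 3600 ≈ 37.9
In days: 136416 / 86400 ≈ 1.58


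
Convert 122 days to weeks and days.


Weeks: 122 ÷ 7 = 17 remainder 3

17 weeks 3 days


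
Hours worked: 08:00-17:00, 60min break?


Total time = (17×60+0) - (8×60+0)
= 1020 - 480 = 540 min
Minus break: 540 - 60 = 480 min
= 8h 0m

8h 0m (480 minutes)


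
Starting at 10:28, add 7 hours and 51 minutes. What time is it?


18:19

Start: 628 minutes from midnight
Add: 471 minutes
Total: 1099 minutes
Hours: 1099 ÷ 60 = 18 remainder 19


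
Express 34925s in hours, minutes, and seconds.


Hours: 34925 ÷ 3600 = 9 remainder 2525
Minutes: 2525 ÷ 60 = 42 remainder 5
Seconds: 5

9h 42m 5s


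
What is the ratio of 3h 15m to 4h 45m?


13:19 (0.68)

Duration 1: 195 minutes
Duration 2: 285 minutes
Ratio = 195:285
GCD = 15
Simplified = 13:19
As a decimal: 13/19 ≈ 0.68


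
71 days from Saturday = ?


Sunday

Start: Saturday (index 5)
(5 + 71) mod 7
= 76 mod 7
= 6
Index 6 → Sunday


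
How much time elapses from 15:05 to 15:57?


End time in minutes: 15×60 + 57 = 957
Start time in minutes: 15×60 + 5 = 905
Difference = 957 - 905 = 52 minutes
= 0 hours 52 minutes

0h 52m


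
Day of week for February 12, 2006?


Zeller's congruence:
q=12, m=14, k=5, j=20
h = (12 + ⌊13×15/5⌋ + 5 + ⌊5/4⌋ + ⌊20/4⌋ - 2×20) mod 7
= (12 + 39 + 5 + 1 + 5 - 40) mod 7
= 22 mod 7 = 1
h=1 → Sunday

Sunday


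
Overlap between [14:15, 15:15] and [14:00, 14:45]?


30 minutes

Meeting A: 855-915 (in minutes from midnight)
Meeting B: 840-885
Overlap start = max(855, 840) = 855
Overlap end = min(915, 885) = 885
Overlap = max(0, 885 - 855) = 30 min


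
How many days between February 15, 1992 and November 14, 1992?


From February 15, 1992 to November 14, 1992
Rest of February 1992: 29 - 15 = 14
Full months: March 31, April 30, May 31, June 30, July 31, August 31, September 30, October 31
Days into November 1992: 14
Total = 14 + 31 + 30 + 31 + 30 + 31 + 31 + 30 + 31 + 14 = 273 days

273 days


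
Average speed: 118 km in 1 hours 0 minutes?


Distance: 118 km
Time: 1 hours
Speed = 118 / 1 = 118.0 km/h

118.0 km/h


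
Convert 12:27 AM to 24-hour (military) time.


00:27

Input: 12:27 AM
12 AM → 00 (midnight)


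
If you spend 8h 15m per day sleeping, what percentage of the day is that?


34.4%

Time: 495 minutes
Day: 1440 minutes
Percentage = (495/1440) × 100 ≈ 34.4%


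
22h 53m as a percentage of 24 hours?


0.9535 (95.35%)

Total minutes: 22×60 + 53 = 1373
Day = 24×60 = 1440 minutes
Fraction = 1373/1440 ≈ 0.9535
As a percentage: 1373/1440 × 100 ≈ 95.35%


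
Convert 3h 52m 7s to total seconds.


Hours: 3 × 3600 = 10800
Minutes: 52 × 60 = 3120
Seconds: 7
Total = 10800 + 3120 + 7 = 13927

13927 seconds


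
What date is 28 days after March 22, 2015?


Start: March 22, 2015
Add 28 days
March 22 → April 1: 31 - 22 + 1 = 10 days (28 - 10 = 18 left)
April 1 + 18 = April 19, 2015

April 19, 2015


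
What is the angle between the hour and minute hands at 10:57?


13.5°

Hour hand = 10×30 + 57×0.5 = 328.5°
Minute hand = 57×6 = 342°
Difference = |328.5 - 342| = 13.5°


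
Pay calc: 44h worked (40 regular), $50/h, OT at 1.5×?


Regular: 40h × $50 = $2000.00
Overtime: 44 - 40 = 4h
OT pay: 4h × $50 × 1.5 = $300.00
Total = $2000.00 + $300.00 = $2300.00

$2300.00


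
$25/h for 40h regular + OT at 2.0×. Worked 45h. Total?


Regular: 40h × $25 = $1000.00
Overtime: 45 - 40 = 5h
OT pay: 5h × $25 × 2.0 = $250.00
Total = $1000.00 + $250.00 = $1250.00

$1250.00


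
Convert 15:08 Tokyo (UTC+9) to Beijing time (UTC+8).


Time difference = UTC+8 - UTC+9 = -1 hours
New hour = (15 -1) mod 24
= 14 mod 24 = 14
Minutes unchanged → 14:08

14:08


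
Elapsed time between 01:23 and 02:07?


0h 44m

End time in minutes: 2×60 + 7 = 127
Start time in minutes: 1×60 + 23 = 83
Difference = 127 - 83 = 44 minutes
= 0 hours 44 minutes


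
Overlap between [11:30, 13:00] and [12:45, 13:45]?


Meeting A: 690-780 (in minutes from midnight)
Meeting B: 765-825
Overlap start = max(690, 765) = 765
Overlap end = min(780, 825) = 780
Overlap = max(0, 780 - 765) = 15 min

15 minutes


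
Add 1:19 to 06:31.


Start: 391 minutes from midnight
Add: 79 minutes
Total: 470 minutes
Hours: 470 ÷ 60 = 7 remainder 50

07:50


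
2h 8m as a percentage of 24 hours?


Total minutes: 2×60 + 8 = 128
Day = 24×60 = 1440 minutes
Fraction = 128/1440 ≈ 0.0889
As a percentage: 128/1440 × 100 ≈ 8.89%

0.0889 (8.89%)


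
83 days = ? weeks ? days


11 weeks 6 days

Weeks: 83 ÷ 7 = 11 remainder 6


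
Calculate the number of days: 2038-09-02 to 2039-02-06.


From September 2, 2038 to February 6, 2039
Rest of September 2038: 30 - 2 = 28
Full months: October 31, November 30, December 31, January 31
Days into February 2039: 6
Total = 28 + 31 + 30 + 31 + 31 + 6 = 157 days

157 days


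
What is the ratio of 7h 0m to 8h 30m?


14:17 (0.82)

Duration 1: 420 minutes
Duration 2: 510 minutes
Ratio = 420:510
GCD = 30
Simplified = 14:17
As a decimal: 14/17 ≈ 0.82


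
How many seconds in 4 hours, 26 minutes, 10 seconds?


15970 seconds

Hours: 4 × 3600 = 14400
Minutes: 26 × 60 = 1560
Seconds: 10
Total = 14400 + 1560 + 10 = 15970


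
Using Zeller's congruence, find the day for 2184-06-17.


Thursday

Zeller's congruence:
q=17, m=6, k=84, j=21
h = (17 + ⌊13×7/5⌋ + 84 + ⌊84/4⌋ + ⌊21/4⌋ - 2×21) mod 7
= (17 + 18 + 84 + 21 + 5 - 42) mod 7
= 103 mod 7 = 5
h=5 → Thursday


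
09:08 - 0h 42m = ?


08:26

Start: 548 minutes from midnight
Subtract: 42 minutes
Remaining: 548 - 42 = 506
Hours: 8, Minutes: 26


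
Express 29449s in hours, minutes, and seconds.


Hours: 29449 ÷ 3600 = 8 remainder 649
Minutes: 649 ÷ 60 = 10 remainder 49
Seconds: 49

8h 10m 49s


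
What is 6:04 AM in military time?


06:04

Input: 6:04 AM
AM hour stays: 6


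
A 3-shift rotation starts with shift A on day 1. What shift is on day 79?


Shifts: A, B, C
Start: A (index 0)
Day 79: (0 + 79 - 1) mod 3
= 78 mod 3
= 0
Index 0 → shift A

Shift A


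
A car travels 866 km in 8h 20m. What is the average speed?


Distance: 866 km
Time: 8h 20m = 500 min = 500/60 = 25/3 hours
Speed = 866 ÷ (25/3) = 866 × 3 / 25 = 2598/25 ≈ 103.9 km/h

103.9 km/h


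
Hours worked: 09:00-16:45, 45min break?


7h 0m (420 minutes)

Total time = (16×60+45) - (9×60+0)
= 1005 - 540 = 465 min
Minus break: 465 - 45 = 420 min
= 7h 0m


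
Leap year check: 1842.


Rules: divisible by 4 AND (not by 100 OR by 400)
1842 ÷ 4 = 460 remainder 2 → not divisible by 4
Not divisible by 4 → not a leap year

No


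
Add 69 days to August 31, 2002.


November 8, 2002

Start: August 31, 2002
Add 69 days
August 31 → September 1: 31 - 31 + 1 = 1 days (69 - 1 = 68 left)
September 1 → October 1: 30 - 1 + 1 = 30 days (68 - 30 = 38 left)
October 1 → November 1: 31 - 1 + 1 = 31 days (38 - 31 = 7 left)
November 1 + 7 = November 8, 2002


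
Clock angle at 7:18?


Hour hand = 7×30 + 18×0.5 = 219.0°
Minute hand = 18×6 = 108°
Difference = |219.0 - 108| = 111.0°

111.0°


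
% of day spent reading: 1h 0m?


4.2%

Time: 60 minutes
Day: 1440 minutes
Percentage = (60/1440) × 100 ≈ 4.2%


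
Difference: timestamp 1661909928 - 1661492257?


Difference = 1661909928 - 1661492257 = 417671 seconds
In hours: 417671 / 3600 ≈ 116.0
In days: 417671 / 86400 ≈ 4.83

417671 seconds (116.0 hours / 4.83 days)


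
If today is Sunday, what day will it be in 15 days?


Monday

Start: Sunday (index 6)
(6 + 15) mod 7
= 21 mod 7
= 0
Index 0 → Monday


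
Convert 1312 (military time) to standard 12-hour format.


1:12 PM

Hour: 13
13 - 12 = 1 → PM


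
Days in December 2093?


31 days

Month: December (month 12)
December has 31 days


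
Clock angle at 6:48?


Hour hand = 6×30 + 48×0.5 = 204.0°
Minute hand = 48×6 = 288°
Difference = |204.0 - 288| = 84.0°

84.0°


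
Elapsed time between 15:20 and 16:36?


1h 16m

End time in minutes: 16×60 + 36 = 996
Start time in minutes: 15×60 + 20 = 920
Difference = 996 - 920 = 76 minutes
= 1 hours 16 minutes


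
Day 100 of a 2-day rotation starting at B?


Shift A

Shifts: A, B
Start: B (index 1)
Day 100: (1 + 100 - 1) mod 2
= 100 mod 2
= 0
Index 0 → shift A


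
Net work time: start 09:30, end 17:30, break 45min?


Total time = (17×60+30) - (9×60+30)
= 1050 - 570 = 480 min
Minus break: 480 - 45 = 435 min
= 7h 15m

7h 15m (435 minutes)


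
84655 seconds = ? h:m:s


Hours: 84655 ÷ 3600 = 23 remainder 1855
Minutes: 1855 ÷ 60 = 30 remainder 55
Seconds: 55

23h 30m 55s


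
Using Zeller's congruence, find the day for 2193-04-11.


Zeller's congruence:
q=11, m=4, k=93, j=21
h = (11 + ⌊13×5/5⌋ + 93 + ⌊93/4⌋ + ⌊21/4⌋ - 2×21) mod 7
= (11 + 13 + 93 + 23 + 5 - 42) mod 7
= 103 mod 7 = 5
h=5 → Thursday

Thursday


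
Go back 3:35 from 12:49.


09:14

Start: 769 minutes from midnight
Subtract: 215 minutes
Remaining: 769 - 215 = 554
Hours: 9, Minutes: 14


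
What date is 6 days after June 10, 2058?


June 16, 2058

Start: June 10, 2058
Add 6 days
June 10 + 6 = June 16, 2058


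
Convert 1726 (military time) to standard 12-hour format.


5:26 PM

Hour: 17
17 - 12 = 5 → PM


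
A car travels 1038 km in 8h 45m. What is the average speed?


118.6 km/h

Distance: 1038 km
Time: 8h 45m = 525 min = 525/60 = 35/4 hours
Speed = 1038 ÷ (35/4) = 1038 × 4 / 35 = 4152/35 ≈ 118.6 km/h


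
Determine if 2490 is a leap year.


Rules: divisible by 4 AND (not by 100 OR by 400)
2490 ÷ 4 = 622 remainder 2 → not divisible by 4
Not divisible by 4 → not a leap year

No


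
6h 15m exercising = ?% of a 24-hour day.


Time: 375 minutes
Day: 1440 minutes
Percentage = (375/1440) × 100 ≈ 26.0%

26.0%


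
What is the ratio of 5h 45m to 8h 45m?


Duration 1: 345 minutes
Duration 2: 525 minutes
Ratio = 345:525
GCD = 15
Simplified = 23:35
As a decimal: 23/35 ≈ 0.66

23:35 (0.66)


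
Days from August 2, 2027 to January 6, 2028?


From August 2, 2027 to January 6, 2028
Rest of August 2027: 31 - 2 = 29
Full months: September 30, October 31, November 30, December 31
Days into January 2028: 6
Total = 29 + 30 + 31 + 30 + 31 + 6 = 157 days

157 days


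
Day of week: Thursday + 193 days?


Monday

Start: Thursday (index 3)
(3 + 193) mod 7
= 196 mod 7
= 0
Index 0 → Monday


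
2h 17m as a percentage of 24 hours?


0.0951 (9.51%)

Total minutes: 2×60 + 17 = 137
Day = 24×60 = 1440 minutes
Fraction = 137/1440 ≈ 0.0951
As a percentage: 137/1440 × 100 ≈ 9.51%


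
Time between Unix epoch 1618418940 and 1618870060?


Difference = 1618870060 - 1618418940 = 451120 seconds
In hours: 451120 / 3600 ≈ 125.3
In days: 451120 / 86400 ≈ 5.22

451120 seconds (125.3 hours / 5.22 days)


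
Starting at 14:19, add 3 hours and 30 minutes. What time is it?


Start: 859 minutes from midnight
Add: 210 minutes
Total: 1069 minutes
Hours: 1069 ÷ 60 = 17 remainder 49

17:49


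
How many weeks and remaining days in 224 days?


32 weeks 0 days

Weeks: 224 ÷ 7 = 32 remainder 0


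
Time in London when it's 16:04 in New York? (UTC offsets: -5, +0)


21:04

Time difference = UTC+0 - UTC-5 = +5 hours
New hour = (16 + 5) mod 24
= 21 mod 24 = 21
Minutes unchanged → 21:04


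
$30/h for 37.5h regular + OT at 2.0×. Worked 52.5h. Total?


Regular: 37.5h × $30 = $1125.00
Overtime: 52.5 - 37.5 = 15.0h
OT pay: 15.0h × $30 × 2.0 = $900.00
Total = $1125.00 + $900.00 = $2025.00

$2025.00


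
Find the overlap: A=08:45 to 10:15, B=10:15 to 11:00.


Meeting A: 525-615 (in minutes from midnight)
Meeting B: 615-660
Overlap start = max(525, 615) = 615
Overlap end = min(615, 660) = 615
Overlap = max(0, 615 - 615) = 0 min

0 minutes


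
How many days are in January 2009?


31 days

Month: January (month 1)
January has 31 days


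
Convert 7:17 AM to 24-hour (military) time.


07:17

Input: 7:17 AM
AM hour stays: 7


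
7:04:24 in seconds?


25464 seconds

Hours: 7 × 3600 = 25200
Minutes: 4 × 60 = 240
Seconds: 24
Total = 25200 + 240 + 24 = 25464


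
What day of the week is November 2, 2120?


Zeller's congruence:
q=2, m=11, k=20, j=21
h = (2 + ⌊13×12/5⌋ + 20 + ⌊20/4⌋ + ⌊21/4⌋ - 2×21) mod 7
= (2 + 31 + 20 + 5 + 5 - 42) mod 7
= 21 mod 7 = 0
h=0 → Saturday

Saturday


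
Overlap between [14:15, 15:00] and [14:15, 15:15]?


Meeting A: 855-900 (in minutes from midnight)
Meeting B: 855-915
Overlap start = max(855, 855) = 855
Overlap end = min(900, 915) = 900
Overlap = max(0, 900 - 855) = 45 min

45 minutes


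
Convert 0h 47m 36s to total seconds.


2856 seconds

Hours: 0 × 3600 = 0
Minutes: 47 × 60 = 2820
Seconds: 36
Total = 0 + 2820 + 36 = 2856


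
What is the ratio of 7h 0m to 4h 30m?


Duration 1: 420 minutes
Duration 2: 270 minutes
Ratio = 420:270
GCD = 30
Simplified = 14:9
As a decimal: 14/9 ≈ 1.56

14:9 (1.56)


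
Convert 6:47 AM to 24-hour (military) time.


06:47

Input: 6:47 AM
AM hour stays: 6


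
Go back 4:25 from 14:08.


09:43

Start: 848 minutes from midnight
Subtract: 265 minutes
Remaining: 848 - 265 = 583
Hours: 9, Minutes: 43


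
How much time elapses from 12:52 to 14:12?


1h 20m

End time in minutes: 14×60 + 12 = 852
Start time in minutes: 12×60 + 52 = 772
Difference = 852 - 772 = 80 minutes
= 1 hours 20 minutes


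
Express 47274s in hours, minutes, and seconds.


13h 7m 54s

Hours: 47274 ÷ 3600 = 13 remainder 474
Minutes: 474 ÷ 60 = 7 remainder 54
Seconds: 54


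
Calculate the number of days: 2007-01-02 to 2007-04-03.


From January 2, 2007 to April 3, 2007
Rest of January 2007: 31 - 2 = 29
Full months: February 2007 28, March 31
Days into April 2007: 3
Total = 29 + 28 + 31 + 3 = 91 days

91 days


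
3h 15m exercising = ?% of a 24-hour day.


13.5%

Time: 195 minutes
Day: 1440 minutes
Percentage = (195/1440) × 100 ≈ 13.5%


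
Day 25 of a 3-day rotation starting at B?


Shift B

Shifts: A, B, C
Start: B (index 1)
Day 25: (1 + 25 - 1) mod 3
= 25 mod 3
= 1
Index 1 → shift B


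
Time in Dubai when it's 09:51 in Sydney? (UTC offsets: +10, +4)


03:51

Time difference = UTC+4 - UTC+10 = -6 hours
New hour = (9 -6) mod 24
= 3 mod 24 = 3
Minutes unchanged → 03:51


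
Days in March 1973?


31 days

Month: March (month 3)
March has 31 days


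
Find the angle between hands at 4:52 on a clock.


166.0°

Hour hand = 4×30 + 52×0.5 = 146.0°
Minute hand = 52×6 = 312°
Difference = |146.0 - 312| = 166.0°


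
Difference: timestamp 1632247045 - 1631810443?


Difference = 1632247045 - 1631810443 = 436602 seconds
In hours: 436602 / 3600 ≈ 121.3
In days: 436602 / 86400 ≈ 5.05

436602 seconds (121.3 hours / 5.05 days)


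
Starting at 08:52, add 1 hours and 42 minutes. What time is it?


Start: 532 minutes from midnight
Add: 102 minutes
Total: 634 minutes
Hours: 634 ÷ 60 = 10 remainder 34

10:34


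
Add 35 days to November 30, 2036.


Start: November 30, 2036
Add 35 days
November 30 → December 1: 30 - 30 + 1 = 1 days (35 - 1 = 34 left)
December 1 → January 1: 31 - 1 + 1 = 31 days (34 - 31 = 3 left)
January 1 + 3 = January 4, 2037

January 4, 2037


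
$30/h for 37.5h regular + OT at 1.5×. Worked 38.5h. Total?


Regular: 37.5h × $30 = $1125.00
Overtime: 38.5 - 37.5 = 1.0h
OT pay: 1.0h × $30 × 1.5 = $45.00
Total = $1125.00 + $45.00 = $1170.00

$1170.00


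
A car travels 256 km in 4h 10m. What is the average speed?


61.4 km/h

Distance: 256 km
Time: 4h 10m = 250 min = 250/60 = 25/6 hours
Speed = 256 ÷ (25/6) = 256 × 6 / 25 = 1536/25 ≈ 61.4 km/h


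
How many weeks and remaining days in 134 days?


19 weeks 1 days

Weeks: 134 ÷ 7 = 19 remainder 1


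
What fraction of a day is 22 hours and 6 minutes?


Total minutes: 22×60 + 6 = 1326
Day = 24×60 = 1440 minutes
Fraction = 1326/1440 ≈ 0.9208
As a percentage: 1326/1440 × 100 ≈ 92.08%

0.9208 (92.08%)


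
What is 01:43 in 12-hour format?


1:43 AM

Hour: 1
1 < 12 → AM


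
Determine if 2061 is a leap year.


Rules: divisible by 4 AND (not by 100 OR by 400)
2061 ÷ 4 = 515 remainder 1 → not divisible by 4
Not divisible by 4 → not a leap year

No


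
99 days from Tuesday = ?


Start: Tuesday (index 1)
(1 + 99) mod 7
= 100 mod 7
= 2
Index 2 → Wednesday

Wednesday


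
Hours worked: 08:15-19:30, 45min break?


Total time = (19×60+30) - (8×60+15)
= 1170 - 495 = 675 min
Minus break: 675 - 45 = 630 min
= 10h 30m

10h 30m (630 minutes)


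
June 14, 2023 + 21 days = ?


July 5, 2023

Start: June 14, 2023
Add 21 days
June 14 → July 1: 30 - 14 + 1 = 17 days (21 - 17 = 4 left)
July 1 + 4 = July 5, 2023


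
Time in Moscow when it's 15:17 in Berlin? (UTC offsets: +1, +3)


17:17

Time difference = UTC+3 - UTC+1 = +2 hours
New hour = (15 + 2) mod 24
= 17 mod 24 = 17
Minutes unchanged → 17:17


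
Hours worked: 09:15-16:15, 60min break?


6h 0m (360 minutes)

Total time = (16×60+15) - (9×60+15)
= 975 - 555 = 420 min
Minus break: 420 - 60 = 360 min
= 6h 0m


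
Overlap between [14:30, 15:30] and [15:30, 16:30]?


Meeting A: 870-930 (in minutes from midnight)
Meeting B: 930-990
Overlap start = max(870, 930) = 930
Overlap end = min(930, 990) = 930
Overlap = max(0, 930 - 930) = 0 min

0 minutes


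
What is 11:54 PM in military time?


Input: 11:54 PM
PM: 11 + 12 = 23

23:54


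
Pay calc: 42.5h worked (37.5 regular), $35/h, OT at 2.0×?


$1662.50

Regular: 37.5h × $35 = $1312.50
Overtime: 42.5 - 37.5 = 5.0h
OT pay: 5.0h × $35 × 2.0 = $350.00
Total = $1312.50 + $350.00 = $1662.50


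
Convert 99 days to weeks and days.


14 weeks 1 days

Weeks: 99 ÷ 7 = 14 remainder 1


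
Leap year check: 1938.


Rules: divisible by 4 AND (not by 100 OR by 400)
1938 ÷ 4 = 484 remainder 2 → not divisible by 4
Not divisible by 4 → not a leap year

No


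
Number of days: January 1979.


Month: January (month 1)
January has 31 days

31 days


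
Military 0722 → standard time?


Hour: 7
7 < 12 → AM

7:22 AM


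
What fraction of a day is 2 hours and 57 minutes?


Total minutes: 2×60 + 57 = 177
Day = 24×60 = 1440 minutes
Fraction = 177/1440 ≈ 0.1229
As a percentage: 177/1440 × 100 ≈ 12.29%

0.1229 (12.29%)


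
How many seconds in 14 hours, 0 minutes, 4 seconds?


Hours: 14 × 3600 = 50400
Minutes: 0 × 60 = 0
Seconds: 4
Total = 50400 + 0 + 4 = 50404

50404 seconds


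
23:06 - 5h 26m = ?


Start: 1386 minutes from midnight
Subtract: 326 minutes
Remaining: 1386 - 326 = 1060
Hours: 17, Minutes: 40

17:40


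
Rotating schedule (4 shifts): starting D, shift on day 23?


Shifts: A, B, C, D
Start: D (index 3)
Day 23: (3 + 23 - 1) mod 4
= 25 mod 4
= 1
Index 1 → shift B

Shift B


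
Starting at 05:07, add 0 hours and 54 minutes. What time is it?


06:01

Start: 307 minutes from midnight
Add: 54 minutes
Total: 361 minutes
Hours: 361 ÷ 60 = 6 remainder 1


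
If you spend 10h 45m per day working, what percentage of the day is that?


44.8%

Time: 645 minutes
Day: 1440 minutes
Percentage = (645/1440) × 100 ≈ 44.8%


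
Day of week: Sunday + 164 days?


Start: Sunday (index 6)
(6 + 164) mod 7
= 170 mod 7
= 2
Index 2 → Wednesday

Wednesday


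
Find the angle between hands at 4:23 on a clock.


6.5°

Hour hand = 4×30 + 23×0.5 = 131.5°
Minute hand = 23×6 = 138°
Difference = |131.5 - 138| = 6.5°


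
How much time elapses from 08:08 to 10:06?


1h 58m

End time in minutes: 10×60 + 6 = 606
Start time in minutes: 8×60 + 8 = 488
Difference = 606 - 488 = 118 minutes
= 1 hours 58 minutes


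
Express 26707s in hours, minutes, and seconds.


7h 25m 7s

Hours: 26707 ÷ 3600 = 7 remainder 1507
Minutes: 1507 ÷ 60 = 25 remainder 7
Seconds: 7


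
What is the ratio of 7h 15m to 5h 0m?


Duration 1: 435 minutes
Duration 2: 300 minutes
Ratio = 435:300
GCD = 15
Simplified = 29:20
As a decimal: 29/20 = 1.45

29:20 (1.45)


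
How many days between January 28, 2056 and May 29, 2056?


122 days

From January 28, 2056 to May 29, 2056
Rest of January 2056: 31 - 28 = 3
Full months: February 2056 29, March 31, April 30
Days into May 2056: 29
Total = 3 + 29 + 31 + 30 + 29 = 122 days


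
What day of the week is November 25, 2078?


Friday

Zeller's congruence:
q=25, m=11, k=78, j=20
h = (25 + ⌊13×12/5⌋ + 78 + ⌊78/4⌋ + ⌊20/4⌋ - 2×20) mod 7
= (25 + 31 + 78 + 19 + 5 - 40) mod 7
= 118 mod 7 = 6
h=6 → Friday


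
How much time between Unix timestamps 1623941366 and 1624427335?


Difference = 1624427335 - 1623941366 = 485969 seconds
In hours: 485969 / 3600 ≈ 135.0
In days: 485969 / 86400 ≈ 5.62

485969 seconds (135.0 hours / 5.62 days)


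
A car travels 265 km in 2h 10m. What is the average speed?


Distance: 265 km
Time: 2h 10m = 130 min = 130/60 = 13/6 hours
Speed = 265 ÷ (13/6) = 265 × 6 / 13 = 1590/13 ≈ 122.3 km/h

122.3 km/h


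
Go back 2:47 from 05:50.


Start: 350 minutes from midnight
Subtract: 167 minutes
Remaining: 350 - 167 = 183
Hours: 3, Minutes: 3

03:03


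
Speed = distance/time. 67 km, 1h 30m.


Distance: 67 km
Time: 1h 30m = 90 min = 90/60 = 3/2 hours
Speed = 67 ÷ (3/2) = 67 × 2 / 3 = 134/3 ≈ 44.7 km/h

44.7 km/h


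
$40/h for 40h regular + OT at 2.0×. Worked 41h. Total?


$1680.00

Regular: 40h × $40 = $1600.00
Overtime: 41 - 40 = 1h
OT pay: 1h × $40 × 2.0 = $80.00
Total = $1600.00 + $80.00 = $1680.00


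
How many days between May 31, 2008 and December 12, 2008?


195 days

From May 31, 2008 to December 12, 2008
Rest of May 2008: 31 - 31 = 0
Full months: June 30, July 31, August 31, September 30, October 31, November 30
Days into December 2008: 12
Total = 0 + 30 + 31 + 31 + 30 + 31 + 30 + 12 = 195 days


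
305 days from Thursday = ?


Start: Thursday (index 3)
(3 + 305) mod 7
= 308 mod 7
= 0
Index 0 → Monday

Monday


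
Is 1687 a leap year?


Rules: divisible by 4 AND (not by 100 OR by 400)
1687 ÷ 4 = 421 remainder 3 → not divisible by 4
Not divisible by 4 → not a leap year

No


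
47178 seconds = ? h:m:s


13h 6m 18s

Hours: 47178 ÷ 3600 = 13 remainder 378
Minutes: 378 ÷ 60 = 6 remainder 18
Seconds: 18


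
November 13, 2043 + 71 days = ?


January 23, 2044

Start: November 13, 2043
Add 71 days
November 13 → December 1: 30 - 13 + 1 = 18 days (71 - 18 = 53 left)
December 1 → January 1: 31 - 1 + 1 = 31 days (53 - 31 = 22 left)
January 1 + 22 = January 23, 2044


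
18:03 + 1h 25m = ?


Start: 1083 minutes from midnight
Add: 85 minutes
Total: 1168 minutes
Hours: 1168 ÷ 60 = 19 remainder 28

19:28


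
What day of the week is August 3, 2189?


Zeller's congruence:
q=3, m=8, k=89, j=21
h = (3 + ⌊13×9/5⌋ + 89 + ⌊89/4⌋ + ⌊21/4⌋ - 2×21) mod 7
= (3 + 23 + 89 + 22 + 5 - 42) mod 7
= 100 mod 7 = 2
h=2 → Monday

Monday


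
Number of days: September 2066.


Month: September (month 9)
September has 30 days

30 days


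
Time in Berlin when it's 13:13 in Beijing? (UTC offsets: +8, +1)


06:13

Time difference = UTC+1 - UTC+8 = -7 hours
New hour = (13 -7) mod 24
= 6 mod 24 = 6
Minutes unchanged → 06:13


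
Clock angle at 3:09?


40.5°

Hour hand = 3×30 + 9×0.5 = 94.5°
Minute hand = 9×6 = 54°
Difference = |94.5 - 54| = 40.5°


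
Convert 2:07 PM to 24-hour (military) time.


Input: 2:07 PM
PM: 2 + 12 = 14

14:07


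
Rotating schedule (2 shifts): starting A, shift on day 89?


Shifts: A, B
Start: A (index 0)
Day 89: (0 + 89 - 1) mod 2
= 88 mod 2
= 0
Index 0 → shift A

Shift A


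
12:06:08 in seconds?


Hours: 12 × 3600 = 43200
Minutes: 6 × 60 = 360
Seconds: 8
Total = 43200 + 360 + 8 = 43568

43568 seconds


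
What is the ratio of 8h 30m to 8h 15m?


34:33 (1.03)

Duration 1: 510 minutes
Duration 2: 495 minutes
Ratio = 510:495
GCD = 15
Simplified = 34:33
As a decimal: 34/33 ≈ 1.03


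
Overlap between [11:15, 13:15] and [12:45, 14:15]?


30 minutes

Meeting A: 675-795 (in minutes from midnight)
Meeting B: 765-855
Overlap start = max(675, 765) = 765
Overlap end = min(795, 855) = 795
Overlap = max(0, 795 - 765) = 30 min


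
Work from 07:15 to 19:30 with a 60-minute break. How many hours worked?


11h 15m (675 minutes)

Total time = (19×60+30) - (7×60+15)
= 1170 - 435 = 735 min
Minus break: 735 - 60 = 675 min
= 11h 15m


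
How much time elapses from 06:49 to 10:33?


3h 44m

End time in minutes: 10×60 + 33 = 633
Start time in minutes: 6×60 + 49 = 409
Difference = 633 - 409 = 224 minutes
= 3 hours 44 minutes


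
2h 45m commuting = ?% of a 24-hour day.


11.5%

Time: 165 minutes
Day: 1440 minutes
Percentage = (165/1440) × 100 ≈ 11.5%


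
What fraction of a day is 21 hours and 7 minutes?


Total minutes: 21×60 + 7 = 1267
Day = 24×60 = 1440 minutes
Fraction = 1267/1440 ≈ 0.8799
As a percentage: 1267/1440 × 100 ≈ 87.99%

0.8799 (87.99%)


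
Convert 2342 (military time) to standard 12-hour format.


Hour: 23
23 - 12 = 11 → PM

11:42 PM


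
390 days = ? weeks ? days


55 weeks 5 days

Weeks: 390 ÷ 7 = 55 remainder 5


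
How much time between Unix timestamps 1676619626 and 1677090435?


Difference = 1677090435 - 1676619626 = 470809 seconds
In hours: 470809 / 3600 ≈ 130.8
In days: 470809 / 86400 ≈ 5.45

470809 seconds (130.8 hours / 5.45 days)


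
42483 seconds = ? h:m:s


Hours: 42483 ÷ 3600 = 11 remainder 2883
Minutes: 2883 ÷ 60 = 48 remainder 3
Seconds: 3

11h 48m 3s


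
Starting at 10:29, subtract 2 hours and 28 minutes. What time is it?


Start: 629 minutes from midnight
Subtract: 148 minutes
Remaining: 629 - 148 = 481
Hours: 8, Minutes: 1

08:01


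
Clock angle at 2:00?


60.0°

Hour hand = 2×30 + 0×0.5 = 60.0°
Minute hand = 0×6 = 0°
Difference = |60.0 - 0| = 60.0°


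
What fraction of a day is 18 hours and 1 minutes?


0.7507 (75.07%)

Total minutes: 18×60 + 1 = 1081
Day = 24×60 = 1440 minutes
Fraction = 1081/1440 ≈ 0.7507
As a percentage: 1081/1440 × 100 ≈ 75.07%


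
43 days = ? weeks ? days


Weeks: 43 ÷ 7 = 6 remainder 1

6 weeks 1 days


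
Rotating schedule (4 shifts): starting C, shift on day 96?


Shifts: A, B, C, D
Start: C (index 2)
Day 96: (2 + 96 - 1) mod 4
= 97 mod 4
= 1
Index 1 → shift B

Shift B


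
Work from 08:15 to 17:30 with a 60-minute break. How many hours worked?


8h 15m (495 minutes)

Total time = (17×60+30) - (8×60+15)
= 1050 - 495 = 555 min
Minus break: 555 - 60 = 495 min
= 8h 15m


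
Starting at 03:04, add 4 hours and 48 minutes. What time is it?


07:52

Start: 184 minutes from midnight
Add: 288 minutes
Total: 472 minutes
Hours: 472 ÷ 60 = 7 remainder 52


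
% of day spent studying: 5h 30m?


22.9%

Time: 330 minutes
Day: 1440 minutes
Percentage = (330/1440) × 100 ≈ 22.9%


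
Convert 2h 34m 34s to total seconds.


9274 seconds

Hours: 2 × 3600 = 7200
Minutes: 34 × 60 = 2040
Seconds: 34
Total = 7200 + 2040 + 34 = 9274


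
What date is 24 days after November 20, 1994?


December 14, 1994

Start: November 20, 1994
Add 24 days
November 20 → December 1: 30 - 20 + 1 = 11 days (24 - 11 = 13 left)
December 1 + 13 = December 14, 1994


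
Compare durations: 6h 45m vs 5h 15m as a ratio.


9:7 (1.29)

Duration 1: 405 minutes
Duration 2: 315 minutes
Ratio = 405:315
GCD = 45
Simplified = 9:7
As a decimal: 9/7 ≈ 1.29


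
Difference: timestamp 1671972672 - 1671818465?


Difference = 1671972672 - 1671818465 = 154207 seconds
In hours: 154207 / 3600 ≈ 42.8
In days: 154207 / 86400 ≈ 1.78

154207 seconds (42.8 hours / 1.78 days)


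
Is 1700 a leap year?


Rules: divisible by 4 AND (not by 100 OR by 400)
1700 ÷ 4 = 425 exactly → divisible by 4
1700 ÷ 100 = 17 exactly → divisible by 100
1700 ÷ 400 = 4 remainder 100 → not divisible by 400
Divisible by 100 but not by 400 → not a leap year

No


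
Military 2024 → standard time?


Hour: 20
20 - 12 = 8 → PM

8:24 PM


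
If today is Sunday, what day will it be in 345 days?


Tuesday

Start: Sunday (index 6)
(6 + 345) mod 7
= 351 mod 7
= 1
Index 1 → Tuesday


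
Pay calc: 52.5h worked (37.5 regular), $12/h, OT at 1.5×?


Regular: 37.5h × $12 = $450.00
Overtime: 52.5 - 37.5 = 15.0h
OT pay: 15.0h × $12 × 1.5 = $270.00
Total = $450.00 + $270.00 = $720.00

$720.00
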